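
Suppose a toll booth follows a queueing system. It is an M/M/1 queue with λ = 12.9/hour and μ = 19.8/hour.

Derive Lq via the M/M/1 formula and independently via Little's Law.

Method 1 (direct): Lq = λ²/(μ(μ-λ)) = 166.41/(19.8 × 6.90) = 1.2181

Method 2 (Little's Law):
W = 1/(μ-λ) = 1/6.90 = 0.14492754
Wq = W - 1/μ = 0.14492754 - 0.050505051 = 0.0944225
Lq = λWq = 12.9 × 0.0944225 = 1.2181 ✔ (matches Method 1)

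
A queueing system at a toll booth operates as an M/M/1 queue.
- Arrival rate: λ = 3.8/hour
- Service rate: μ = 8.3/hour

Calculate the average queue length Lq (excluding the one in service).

ρ = λ/μ = 3.8/8.3 = 0.4578
For M/M/1: Lq = λ²/(μ(μ-λ))
Lq = 14.44/(8.3 × 4.50)
Lq = 0.3866 vehicles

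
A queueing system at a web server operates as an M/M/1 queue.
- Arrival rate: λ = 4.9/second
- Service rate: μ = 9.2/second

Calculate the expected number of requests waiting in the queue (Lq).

ρ = λ/μ = 4.9/9.2 = 0.5326
For M/M/1: Lq = λ²/(μ(μ-λ))
Lq = 24.01/(9.2 × 4.30)
Lq = 0.6069 requests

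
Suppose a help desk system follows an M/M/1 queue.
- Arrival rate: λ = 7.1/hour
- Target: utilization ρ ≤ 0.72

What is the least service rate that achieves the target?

ρ = λ/μ, so μ = λ/ρ
μ ≥ 7.1/0.72 = 9.8611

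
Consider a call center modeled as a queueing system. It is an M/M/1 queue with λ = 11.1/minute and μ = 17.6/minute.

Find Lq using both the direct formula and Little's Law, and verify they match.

Method 1 (direct): Lq = λ²/(μ(μ-λ)) = 123.21/(17.6 × 6.50) = 1.0770

Method 2 (Little's Law):
W = 1/(μ-λ) = 1/6.50 = 0.15385
Wq = W - 1/μ = 0.15385 - 0.056818 = 0.09703
Lq = λWq = 11.1 × 0.09703 = 1.0770 ✔ (matches Method 1)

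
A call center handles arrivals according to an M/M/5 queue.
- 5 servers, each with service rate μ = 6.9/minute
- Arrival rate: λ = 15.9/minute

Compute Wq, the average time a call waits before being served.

Traffic intensity: ρ = λ/(cμ) = 15.9/(5×6.9) = 0.4609
Since ρ = 0.4609 < 1, system is stable.
Offered load a = λ/μ = cρ = 15.9/6.9 = 2.3043
P₀ = [ Σₙ₌₀^4 aⁿ/n! + a^5/(5!(1-ρ)) ]⁻¹
Σ = a^0/0! + a^1/1! + a^2/2! + a^3/3! + a^4/4! = 1.00000 + 2.30435 + 2.65501 + 2.03936 + 1.17485 = 9.1736
a^5/(5!(1-ρ)) = 64.9741/(120 × 0.53913) = 1.0043
P₀ = 1/(9.1736 + 1.0043) = 0.09825
Lq = P₀·a^5·ρ / (5!(1-ρ)²) = 0.098252 × 64.9741 × 0.46087 / (120 × 0.29066) = 0.08435
Wq = Lq/λ = 0.08435/15.9 = 0.005305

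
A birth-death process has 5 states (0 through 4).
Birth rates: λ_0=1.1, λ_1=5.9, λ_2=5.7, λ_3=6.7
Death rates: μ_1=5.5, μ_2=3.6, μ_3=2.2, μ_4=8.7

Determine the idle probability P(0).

Ratios P(n)/P(0) = (λ₀···λₙ₋₁)/(μ₁···μₙ):
P(1)/P(0) = (1.1)/(5.5) = 0.2000
P(2)/P(0) = (1.1×5.9)/(5.5×3.6) = 0.3278
P(3)/P(0) = (1.1×5.9×5.7)/(5.5×3.6×2.2) = 0.8492
P(4)/P(0) = (1.1×5.9×5.7×6.7)/(5.5×3.6×2.2×8.7) = 0.6540

Normalization: ∑ P(n) = 1
P(0) × (1.0000 + 0.2000 + 0.3278 + 0.8492 + 0.6540) = 1
P(0) × 3.0310 = 1
P(0) = 1/3.0310 = 0.3299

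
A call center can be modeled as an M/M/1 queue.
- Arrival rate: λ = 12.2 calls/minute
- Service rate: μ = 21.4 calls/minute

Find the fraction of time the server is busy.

Server utilization: ρ = λ/μ
ρ = 12.2/21.4 = 0.5701
The server is busy 57.01% of the time.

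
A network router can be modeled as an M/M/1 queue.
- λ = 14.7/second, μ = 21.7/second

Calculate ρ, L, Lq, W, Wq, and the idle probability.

Step 1: ρ = λ/μ = 14.7/21.7 = 0.6774
Step 2: L = λ/(μ-λ) = 14.7/7.00 = 2.1000
Step 3: Lq = λ²/(μ(μ-λ)) = 216.09/(21.7×7.00) = 1.4226
Step 4: W = 1/(μ-λ) = 1/7.00 = 0.14286
Step 5: Wq = λ/(μ(μ-λ)) = 14.7/(21.7×7.00) = 0.09677
Step 6: P(0) = 1-ρ = 0.3226
Verify: L = λW = 14.7×0.14286 = 2.1000 ✔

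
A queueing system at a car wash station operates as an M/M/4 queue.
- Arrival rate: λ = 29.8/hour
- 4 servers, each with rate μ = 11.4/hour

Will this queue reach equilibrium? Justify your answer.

Stability requires ρ = λ/(cμ) < 1
ρ = 29.8/(4 × 11.4) = 29.8/45.60 = 0.6535
Since 0.6535 < 1, the system is STABLE.
The servers are busy 65.35% of the time.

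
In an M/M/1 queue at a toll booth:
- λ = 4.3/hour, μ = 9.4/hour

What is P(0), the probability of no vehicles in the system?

ρ = λ/μ = 4.3/9.4 = 0.4574
P(0) = 1 - ρ = 1 - 0.4574 = 0.5426
The server is idle 54.26% of the time.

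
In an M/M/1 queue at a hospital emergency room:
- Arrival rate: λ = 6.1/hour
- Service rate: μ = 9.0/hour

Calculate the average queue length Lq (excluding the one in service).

ρ = λ/μ = 6.1/9.0 = 0.6778
For M/M/1: Lq = λ²/(μ(μ-λ))
Lq = 37.21/(9.0 × 2.90)
Lq = 1.4257 patients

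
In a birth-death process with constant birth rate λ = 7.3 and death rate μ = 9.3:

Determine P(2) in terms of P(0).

For constant rates: P(n)/P(0) = (λ/μ)^n
P(2)/P(0) = (7.3/9.3)^2 = 0.7849^2 = 0.6161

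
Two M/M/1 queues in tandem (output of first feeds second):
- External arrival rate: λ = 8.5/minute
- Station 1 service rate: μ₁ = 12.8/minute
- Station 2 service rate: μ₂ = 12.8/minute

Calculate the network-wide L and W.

By Jackson's theorem, each station behaves as independent M/M/1.
Station 1: ρ₁ = 8.5/12.8 = 0.6641, L₁ = ρ₁/(1-ρ₁) = λ/(μ₁-λ) = 8.5/4.30 = 1.97674
Station 2: ρ₂ = 8.5/12.8 = 0.6641, L₂ = ρ₂/(1-ρ₂) = λ/(μ₂-λ) = 8.5/4.30 = 1.97674
Total: L = L₁ + L₂ = 1.97674 + 1.97674 = 3.9535
W = L/λ = 3.9535/8.5 = 0.4651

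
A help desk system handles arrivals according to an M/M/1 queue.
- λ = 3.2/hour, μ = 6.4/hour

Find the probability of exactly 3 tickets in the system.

ρ = λ/μ = 3.2/6.4 = 0.5000
P(n) = (1-ρ)ρⁿ
P(3) = (1-0.5000) × 0.5000^3
P(3) = 0.5000 × 0.1250
P(3) = 0.06250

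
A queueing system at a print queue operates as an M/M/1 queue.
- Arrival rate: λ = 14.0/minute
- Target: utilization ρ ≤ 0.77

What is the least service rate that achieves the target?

ρ = λ/μ, so μ = λ/ρ
μ ≥ 14.0/0.77 = 18.1818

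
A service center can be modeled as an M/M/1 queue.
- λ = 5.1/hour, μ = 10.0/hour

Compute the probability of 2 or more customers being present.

ρ = λ/μ = 5.1/10.0 = 0.5100
P(N ≥ n) = ρⁿ
P(N ≥ 2) = 0.5100^2
P(N ≥ 2) = 0.2601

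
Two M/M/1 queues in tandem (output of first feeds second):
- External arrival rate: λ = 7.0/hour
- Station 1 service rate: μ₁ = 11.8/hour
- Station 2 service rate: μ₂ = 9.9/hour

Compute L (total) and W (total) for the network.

By Jackson's theorem, each station behaves as independent M/M/1.
Station 1: ρ₁ = 7.0/11.8 = 0.5932, L₁ = ρ₁/(1-ρ₁) = λ/(μ₁-λ) = 7.0/4.80 = 1.4583
Station 2: ρ₂ = 7.0/9.9 = 0.7071, L₂ = ρ₂/(1-ρ₂) = λ/(μ₂-λ) = 7.0/2.90 = 2.4138
Total: L = L₁ + L₂ = 1.4583 + 2.4138 = 3.8721
W = L/λ = 3.8721/7.0 = 0.5532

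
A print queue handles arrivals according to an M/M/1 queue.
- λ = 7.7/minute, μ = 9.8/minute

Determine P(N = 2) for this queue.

ρ = λ/μ = 7.7/9.8 = 0.7857
P(n) = (1-ρ)ρⁿ
P(2) = (1-0.7857) × 0.7857^2
P(2) = 0.2143 × 0.6173
P(2) = 0.1323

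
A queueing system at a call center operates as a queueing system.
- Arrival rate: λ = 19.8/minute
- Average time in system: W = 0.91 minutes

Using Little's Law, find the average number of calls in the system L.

Little's Law: L = λW
L = 19.8 × 0.91 = 18.0180 calls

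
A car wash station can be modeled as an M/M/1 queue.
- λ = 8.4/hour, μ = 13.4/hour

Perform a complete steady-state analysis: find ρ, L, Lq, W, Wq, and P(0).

Step 1: ρ = λ/μ = 8.4/13.4 = 0.6269
Step 2: L = λ/(μ-λ) = 8.4/5.00 = 1.6800
Step 3: Lq = λ²/(μ(μ-λ)) = 70.56/(13.4×5.00) = 1.0531
Step 4: W = 1/(μ-λ) = 1/5.00 = 0.2000
Step 5: Wq = λ/(μ(μ-λ)) = 8.4/(13.4×5.00) = 0.1254
Step 6: P(0) = 1-ρ = 0.3731
Verify: L = λW = 8.4×0.2000 = 1.6800 ✔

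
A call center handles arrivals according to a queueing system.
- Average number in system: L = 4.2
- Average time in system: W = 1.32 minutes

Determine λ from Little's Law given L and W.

Little's Law: L = λW, so λ = L/W
λ = 4.2/1.32 = 3.1818 calls/minute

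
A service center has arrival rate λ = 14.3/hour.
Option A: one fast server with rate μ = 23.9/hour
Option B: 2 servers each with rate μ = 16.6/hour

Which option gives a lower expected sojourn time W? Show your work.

Option A: single server μ = 23.9 (M/M/1)
  ρ_A = 14.3/23.9 = 0.5983
  W_A = 1/(μ-λ) = 1/(23.9-14.3) = 1/9.60 = 0.1042

Option B: 2 servers μ = 16.6 (M/M/2)
  ρ_B = λ/(cμ) = 14.3/(2×16.6) = 0.4307
  Offered load a = λ/μ = cρ = 14.3/16.6 = 0.8614
  P₀ = [ Σₙ₌₀^1 aⁿ/n! + a^2/(2!(1-ρ)) ]⁻¹
  Σ = a^0/0! + a^1/1! = 1.0000 + 0.8614 = 1.8614
  a^2/(2!(1-ρ)) = 0.7421/(2 × 0.5693) = 0.6518
  P₀ = 1/(1.8614 + 0.6518) = 0.3979
  Lq = P₀·a^2·ρ / (2!(1-ρ)²) = 0.3979 × 0.7421 × 0.4307 / (2 × 0.3241) = 0.1962
  Wq_B = Lq/λ = 0.1962/14.3 = 0.01372
  W_B = Wq_B + 1/μ = 0.01372 + 0.06024 = 0.07396

Since W_B = 0.07396 < W_A = 0.1042, Option B (multiple servers) has the shorter time in system.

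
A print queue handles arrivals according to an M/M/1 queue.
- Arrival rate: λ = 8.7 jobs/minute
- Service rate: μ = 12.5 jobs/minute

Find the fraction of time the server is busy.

Server utilization: ρ = λ/μ
ρ = 8.7/12.5 = 0.6960
The server is busy 69.60% of the time.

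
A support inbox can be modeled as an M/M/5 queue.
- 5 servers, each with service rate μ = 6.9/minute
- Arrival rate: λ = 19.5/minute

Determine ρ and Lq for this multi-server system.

Traffic intensity: ρ = λ/(cμ) = 19.5/(5×6.9) = 0.5652
Since ρ = 0.5652 < 1, system is stable.
Offered load a = λ/μ = cρ = 19.5/6.9 = 2.8261
P₀ = [ Σₙ₌₀^4 aⁿ/n! + a^5/(5!(1-ρ)) ]⁻¹
Σ = a^0/0! + a^1/1! + a^2/2! + a^3/3! + a^4/4! = 1.00000 + 2.82609 + 3.99338 + 3.76188 + 2.65785 = 14.2392
a^5/(5!(1-ρ)) = 180.2717/(120 × 0.43478) = 3.4552
P₀ = 1/(14.2392 + 3.4552) = 0.05652
Lq = P₀·a^5·ρ / (5!(1-ρ)²) = 0.05652 × 180.2717 × 0.5652 / (120 × 0.1890) = 0.2539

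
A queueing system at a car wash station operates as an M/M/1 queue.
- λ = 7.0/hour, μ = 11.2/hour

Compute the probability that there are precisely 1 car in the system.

ρ = λ/μ = 7.0/11.2 = 0.6250
P(n) = (1-ρ)ρⁿ
P(1) = (1-0.6250) × 0.6250^1
P(1) = 0.3750 × 0.6250
P(1) = 0.2344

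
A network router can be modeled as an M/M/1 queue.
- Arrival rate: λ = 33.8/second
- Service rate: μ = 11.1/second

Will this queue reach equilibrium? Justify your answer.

Stability requires ρ = λ/(cμ) < 1
ρ = 33.8/(1 × 11.1) = 33.8/11.10 = 3.0450
Since 3.0450 ≥ 1, the system is UNSTABLE.
Queue grows without bound. Need μ > λ = 33.8.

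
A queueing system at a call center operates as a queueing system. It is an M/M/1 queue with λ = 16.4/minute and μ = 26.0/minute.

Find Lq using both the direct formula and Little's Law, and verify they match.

Method 1 (direct): Lq = λ²/(μ(μ-λ)) = 268.96/(26.0 × 9.60) = 1.0776

Method 2 (Little's Law):
W = 1/(μ-λ) = 1/9.60 = 0.10417
Wq = W - 1/μ = 0.10417 - 0.038462 = 0.06571
Lq = λWq = 16.4 × 0.06571 = 1.0776 ✔ (matches Method 1)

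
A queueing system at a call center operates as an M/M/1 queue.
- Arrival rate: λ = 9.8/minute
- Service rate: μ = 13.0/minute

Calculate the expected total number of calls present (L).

ρ = λ/μ = 9.8/13.0 = 0.7538
For M/M/1: L = λ/(μ-λ)
L = 9.8/(13.0-9.8) = 9.8/3.20
L = 3.0625 calls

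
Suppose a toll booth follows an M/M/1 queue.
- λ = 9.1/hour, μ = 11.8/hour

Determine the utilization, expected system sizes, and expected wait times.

Step 1: ρ = λ/μ = 9.1/11.8 = 0.7712
Step 2: L = λ/(μ-λ) = 9.1/2.70 = 3.3704
Step 3: Lq = λ²/(μ(μ-λ)) = 82.81/(11.8×2.70) = 2.5992
Step 4: W = 1/(μ-λ) = 1/2.70 = 0.37037
Step 5: Wq = λ/(μ(μ-λ)) = 9.1/(11.8×2.70) = 0.2856
Step 6: P(0) = 1-ρ = 0.2288
Verify: L = λW = 9.1×0.37037 = 3.3704 ✔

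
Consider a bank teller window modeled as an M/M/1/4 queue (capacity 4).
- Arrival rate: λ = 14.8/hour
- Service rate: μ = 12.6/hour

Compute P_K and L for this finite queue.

ρ = λ/μ = 14.8/12.6 = 1.1746
P₀ = (1-ρ)/(1-ρ^(K+1)) = (1-1.1746)/(1-1.1746^5) = -0.1746/-1.2359 = 0.1413
P_K = P₀×ρ^K = 0.14127 × 1.1746^4 = 0.14127 × 1.9035 = 0.2689
Blocking probability P_4 = 0.2689 (26.89%)
L = ρ[1 - (K+1)ρ^K + Kρ^(K+1)] / [(1-ρ)(1-ρ^(K+1))]
L = 1.1746 × (1 - 5×1.903531 + 4×2.235888) / ((1 - 1.1746) × (1 - 2.235888)) = 2.3183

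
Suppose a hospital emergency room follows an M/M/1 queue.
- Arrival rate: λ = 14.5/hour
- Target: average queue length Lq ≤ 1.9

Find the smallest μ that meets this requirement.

For M/M/1: Lq = λ²/(μ(μ-λ))
Need Lq ≤ 1.9, i.e. μ(μ-λ) ≥ λ²/1.9
μ² - 14.5μ - 210.25/1.9 ≥ 0  →  μ² - 14.5μ - 110.6579 ≥ 0
Quadratic formula (positive root): μ = [λ + √(λ² + 4×110.6579)]/2
Discriminant: 210.25 + 4×110.6579 = 652.8816, √652.8816 = 25.5515
μ ≥ (14.5 + 25.5515)/2 = 20.0258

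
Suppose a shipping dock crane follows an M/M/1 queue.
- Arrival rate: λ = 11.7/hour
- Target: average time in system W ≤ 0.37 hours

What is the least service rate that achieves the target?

For M/M/1: W = 1/(μ-λ)
Need W ≤ 0.37, so 1/(μ-λ) ≤ 0.37
μ - λ ≥ 1/0.37 = 2.7027
μ ≥ 11.7 + 2.7027 = 14.4027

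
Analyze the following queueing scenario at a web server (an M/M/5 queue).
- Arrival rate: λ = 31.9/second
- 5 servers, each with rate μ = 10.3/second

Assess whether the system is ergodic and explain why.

Stability requires ρ = λ/(cμ) < 1
ρ = 31.9/(5 × 10.3) = 31.9/51.50 = 0.6194
Since 0.6194 < 1, the system is STABLE.
The servers are busy 61.94% of the time.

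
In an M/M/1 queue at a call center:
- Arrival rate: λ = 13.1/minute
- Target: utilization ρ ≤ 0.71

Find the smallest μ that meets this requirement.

ρ = λ/μ, so μ = λ/ρ
μ ≥ 13.1/0.71 = 18.4507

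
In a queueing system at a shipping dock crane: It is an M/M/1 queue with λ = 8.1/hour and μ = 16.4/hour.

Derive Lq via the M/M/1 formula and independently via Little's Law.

Method 1 (direct): Lq = λ²/(μ(μ-λ)) = 65.61/(16.4 × 8.30) = 0.4820

Method 2 (Little's Law):
W = 1/(μ-λ) = 1/8.30 = 0.120482
Wq = W - 1/μ = 0.120482 - 0.0609756 = 0.05951
Lq = λWq = 8.1 × 0.05951 = 0.4820 ✔ (matches Method 1)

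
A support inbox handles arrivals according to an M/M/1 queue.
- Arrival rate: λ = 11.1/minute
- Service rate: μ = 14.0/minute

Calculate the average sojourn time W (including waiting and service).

First, compute utilization: ρ = λ/μ = 11.1/14.0 = 0.7929
For M/M/1: W = 1/(μ-λ)
W = 1/(14.0-11.1) = 1/2.90
W = 0.3448 minutes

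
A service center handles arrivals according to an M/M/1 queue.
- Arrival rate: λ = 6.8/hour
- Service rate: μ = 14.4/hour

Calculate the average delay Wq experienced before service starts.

First, compute utilization: ρ = λ/μ = 6.8/14.4 = 0.4722
For M/M/1: Wq = λ/(μ(μ-λ))
Wq = 6.8/(14.4 × (14.4-6.8))
Wq = 6.8/(14.4 × 7.60)
Wq = 0.06213 hours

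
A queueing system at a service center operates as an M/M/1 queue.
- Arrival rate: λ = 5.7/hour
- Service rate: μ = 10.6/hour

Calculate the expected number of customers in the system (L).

ρ = λ/μ = 5.7/10.6 = 0.5377
For M/M/1: L = λ/(μ-λ)
L = 5.7/(10.6-5.7) = 5.7/4.90
L = 1.1633 customers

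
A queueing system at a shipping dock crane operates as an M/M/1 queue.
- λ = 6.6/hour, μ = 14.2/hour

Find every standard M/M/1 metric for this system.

Step 1: ρ = λ/μ = 6.6/14.2 = 0.4648
Step 2: L = λ/(μ-λ) = 6.6/7.60 = 0.8684
Step 3: Lq = λ²/(μ(μ-λ)) = 43.56/(14.2×7.60) = 0.4036
Step 4: W = 1/(μ-λ) = 1/7.60 = 0.13158
Step 5: Wq = λ/(μ(μ-λ)) = 6.6/(14.2×7.60) = 0.06116
Step 6: P(0) = 1-ρ = 0.5352
Verify: L = λW = 6.6×0.13158 = 0.8684 ✔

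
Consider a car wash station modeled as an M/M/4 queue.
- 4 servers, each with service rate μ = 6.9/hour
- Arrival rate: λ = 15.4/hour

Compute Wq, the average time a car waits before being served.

Traffic intensity: ρ = λ/(cμ) = 15.4/(4×6.9) = 0.5580
Since ρ = 0.5580 < 1, system is stable.
Offered load a = λ/μ = cρ = 15.4/6.9 = 2.2319
P₀ = [ Σₙ₌₀^3 aⁿ/n! + a^4/(4!(1-ρ)) ]⁻¹
Σ = a^0/0! + a^1/1! + a^2/2! + a^3/3! = 1.0000 + 2.2319 + 2.4907 + 1.8529 = 7.5755
a^4/(4!(1-ρ)) = 24.8134/(24 × 0.44203) = 2.3390
P₀ = 1/(7.5755 + 2.3390) = 0.1009
Lq = P₀·a^4·ρ / (4!(1-ρ)²) = 0.10086 × 24.8134 × 0.55797 / (24 × 0.19539) = 0.2978
Wq = Lq/λ = 0.2978/15.4 = 0.01934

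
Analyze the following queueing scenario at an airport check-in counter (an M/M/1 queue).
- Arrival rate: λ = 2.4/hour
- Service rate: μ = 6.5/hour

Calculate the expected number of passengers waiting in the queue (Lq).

ρ = λ/μ = 2.4/6.5 = 0.3692
For M/M/1: Lq = λ²/(μ(μ-λ))
Lq = 5.76/(6.5 × 4.10)
Lq = 0.2161 passengers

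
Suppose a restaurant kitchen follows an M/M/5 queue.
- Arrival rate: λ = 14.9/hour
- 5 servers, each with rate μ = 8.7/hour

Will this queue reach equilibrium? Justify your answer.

Stability requires ρ = λ/(cμ) < 1
ρ = 14.9/(5 × 8.7) = 14.9/43.50 = 0.3425
Since 0.3425 < 1, the system is STABLE.
The servers are busy 34.25% of the time.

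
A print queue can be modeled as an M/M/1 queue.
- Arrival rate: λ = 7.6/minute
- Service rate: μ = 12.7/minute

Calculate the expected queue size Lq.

ρ = λ/μ = 7.6/12.7 = 0.5984
For M/M/1: Lq = λ²/(μ(μ-λ))
Lq = 57.76/(12.7 × 5.10)
Lq = 0.8918 jobs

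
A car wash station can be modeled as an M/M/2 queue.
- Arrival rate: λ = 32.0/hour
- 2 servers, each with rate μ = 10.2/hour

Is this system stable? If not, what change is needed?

Stability requires ρ = λ/(cμ) < 1
ρ = 32.0/(2 × 10.2) = 32.0/20.40 = 1.5686
Since 1.5686 ≥ 1, the system is UNSTABLE.
Need c > λ/μ = 32.0/10.2 = 3.14.
Minimum servers needed: c = 4.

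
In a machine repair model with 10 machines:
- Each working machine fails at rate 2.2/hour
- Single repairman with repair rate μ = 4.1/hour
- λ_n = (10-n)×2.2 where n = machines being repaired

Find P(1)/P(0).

P(1)/P(0) = ∏_{i=0}^{1-1} λ_i/μ_{i+1}
= (10-0)×2.2/4.1
= 5.3659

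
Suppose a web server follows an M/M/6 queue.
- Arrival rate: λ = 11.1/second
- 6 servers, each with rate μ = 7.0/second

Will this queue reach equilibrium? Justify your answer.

Stability requires ρ = λ/(cμ) < 1
ρ = 11.1/(6 × 7.0) = 11.1/42.00 = 0.2643
Since 0.2643 < 1, the system is STABLE.
The servers are busy 26.43% of the time.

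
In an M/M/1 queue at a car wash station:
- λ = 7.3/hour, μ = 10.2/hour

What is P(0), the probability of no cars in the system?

ρ = λ/μ = 7.3/10.2 = 0.7157
P(0) = 1 - ρ = 1 - 0.7157 = 0.2843
The server is idle 28.43% of the time.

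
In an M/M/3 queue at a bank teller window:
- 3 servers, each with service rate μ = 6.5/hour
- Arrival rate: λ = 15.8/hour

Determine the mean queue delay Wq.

Traffic intensity: ρ = λ/(cμ) = 15.8/(3×6.5) = 0.8103
Since ρ = 0.8103 < 1, system is stable.
Offered load a = λ/μ = cρ = 15.8/6.5 = 2.4308
P₀ = [ Σₙ₌₀^2 aⁿ/n! + a^3/(3!(1-ρ)) ]⁻¹
Σ = a^0/0! + a^1/1! + a^2/2! = 1.0000 + 2.4308 + 2.9543 = 6.3851
a^3/(3!(1-ρ)) = 14.3625/(6 × 0.189744) = 12.6157
P₀ = 1/(6.3851 + 12.6157) = 0.05263
Lq = P₀·a^3·ρ / (3!(1-ρ)²) = 0.0526293 × 14.3625 × 0.810256 / (6 × 0.0360026) = 2.8353
Wq = Lq/λ = 2.8353/15.8 = 0.1794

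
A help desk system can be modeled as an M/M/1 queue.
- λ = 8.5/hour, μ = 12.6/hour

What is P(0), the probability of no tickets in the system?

ρ = λ/μ = 8.5/12.6 = 0.6746
P(0) = 1 - ρ = 1 - 0.6746 = 0.3254
The server is idle 32.54% of the time.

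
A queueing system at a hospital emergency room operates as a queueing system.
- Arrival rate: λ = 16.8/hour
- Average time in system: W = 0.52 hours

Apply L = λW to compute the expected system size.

Little's Law: L = λW
L = 16.8 × 0.52 = 8.7360 patients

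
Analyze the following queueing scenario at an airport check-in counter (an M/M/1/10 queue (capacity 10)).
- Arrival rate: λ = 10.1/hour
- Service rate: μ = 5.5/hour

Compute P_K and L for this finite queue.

ρ = λ/μ = 10.1/5.5 = 1.83636
P₀ = (1-ρ)/(1-ρ^(K+1)) = (1-1.83636)/(1-1.83636^11) = -0.8364/-799.8221 = 0.001046
P_K = P₀×ρ^K = 0.0010457 × 1.83636^10 = 0.0010457 × 436.0921 = 0.4560
Blocking probability P_10 = 0.4560 (45.60%)
L = ρ[1 - (K+1)ρ^K + Kρ^(K+1)] / [(1-ρ)(1-ρ^(K+1))]
L = 1.83636 × (1 - 11×436.0921 + 10×800.8221) / ((1 - 1.83636) × (1 - 800.8221)) = 8.8181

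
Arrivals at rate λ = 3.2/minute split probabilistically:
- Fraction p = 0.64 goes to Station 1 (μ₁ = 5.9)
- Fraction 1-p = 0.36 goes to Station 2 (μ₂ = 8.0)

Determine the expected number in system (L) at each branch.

Effective rates: λ₁ = 3.2×0.64 = 2.048, λ₂ = 3.2×0.36 = 1.152
Station 1: ρ₁ = 2.048/5.9 = 0.34712, L₁ = ρ₁/(1-ρ₁) = 0.34712/(1-0.34712) = 0.5317
Station 2: ρ₂ = 1.152/8.0 = 0.1440, L₂ = ρ₂/(1-ρ₂) = 0.1440/(1-0.1440) = 0.1682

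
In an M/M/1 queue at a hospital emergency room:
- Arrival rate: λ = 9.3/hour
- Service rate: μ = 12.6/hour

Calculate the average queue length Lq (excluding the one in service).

ρ = λ/μ = 9.3/12.6 = 0.7381
For M/M/1: Lq = λ²/(μ(μ-λ))
Lq = 86.49/(12.6 × 3.30)
Lq = 2.0801 patients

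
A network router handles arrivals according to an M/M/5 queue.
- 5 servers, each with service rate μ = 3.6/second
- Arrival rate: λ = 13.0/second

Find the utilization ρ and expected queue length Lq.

Traffic intensity: ρ = λ/(cμ) = 13.0/(5×3.6) = 0.7222
Since ρ = 0.7222 < 1, system is stable.
Offered load a = λ/μ = cρ = 13.0/3.6 = 3.6111
P₀ = [ Σₙ₌₀^4 aⁿ/n! + a^5/(5!(1-ρ)) ]⁻¹
Σ = a^0/0! + a^1/1! + a^2/2! + a^3/3! + a^4/4! = 1.0000 + 3.6111 + 6.5201 + 7.8482 + 7.0852 = 26.0646
a^5/(5!(1-ρ)) = 614.0507/(120 × 0.277778) = 18.4215
P₀ = 1/(26.0646 + 18.4215) = 0.02248
Lq = P₀·a^5·ρ / (5!(1-ρ)²) = 0.0224789 × 614.0507 × 0.722222 / (120 × 0.0771605) = 1.0766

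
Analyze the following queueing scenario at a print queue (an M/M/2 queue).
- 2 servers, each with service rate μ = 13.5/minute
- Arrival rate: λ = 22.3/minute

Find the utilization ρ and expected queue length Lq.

Traffic intensity: ρ = λ/(cμ) = 22.3/(2×13.5) = 0.8259
Since ρ = 0.8259 < 1, system is stable.
Offered load a = λ/μ = cρ = 22.3/13.5 = 1.6519
P₀ = [ Σₙ₌₀^1 aⁿ/n! + a^2/(2!(1-ρ)) ]⁻¹
Σ = a^0/0! + a^1/1! = 1.0000 + 1.6519 = 2.6519
a^2/(2!(1-ρ)) = 2.72861/(2 × 0.174074) = 7.8375
P₀ = 1/(2.6519 + 7.8375) = 0.09533
Lq = P₀·a^2·ρ / (2!(1-ρ)²) = 0.0953347 × 2.72861 × 0.825926 / (2 × 0.0303018) = 3.5452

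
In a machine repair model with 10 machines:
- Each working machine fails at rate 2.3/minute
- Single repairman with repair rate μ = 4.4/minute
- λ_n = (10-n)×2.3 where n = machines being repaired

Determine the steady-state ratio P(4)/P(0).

P(4)/P(0) = ∏_{i=0}^{4-1} λ_i/μ_{i+1}
= (10-0)×2.3/4.4 × (10-1)×2.3/4.4 × (10-2)×2.3/4.4 × (10-3)×2.3/4.4
= 376.2974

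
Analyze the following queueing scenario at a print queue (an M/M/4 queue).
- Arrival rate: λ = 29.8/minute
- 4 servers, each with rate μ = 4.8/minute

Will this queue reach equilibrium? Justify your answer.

Stability requires ρ = λ/(cμ) < 1
ρ = 29.8/(4 × 4.8) = 29.8/19.20 = 1.5521
Since 1.5521 ≥ 1, the system is UNSTABLE.
Need c > λ/μ = 29.8/4.8 = 6.21.
Minimum servers needed: c = 7.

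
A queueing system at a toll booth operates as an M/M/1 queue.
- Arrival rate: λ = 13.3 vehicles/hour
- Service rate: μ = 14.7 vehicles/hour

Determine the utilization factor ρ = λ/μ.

Server utilization: ρ = λ/μ
ρ = 13.3/14.7 = 0.9048
The server is busy 90.48% of the time.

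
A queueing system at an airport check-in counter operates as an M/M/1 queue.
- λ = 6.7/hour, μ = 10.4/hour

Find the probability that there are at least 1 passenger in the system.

ρ = λ/μ = 6.7/10.4 = 0.6442
P(N ≥ n) = ρⁿ
P(N ≥ 1) = 0.6442^1
P(N ≥ 1) = 0.6442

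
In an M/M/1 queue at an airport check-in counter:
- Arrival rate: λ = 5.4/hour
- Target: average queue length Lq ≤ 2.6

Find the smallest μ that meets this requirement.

For M/M/1: Lq = λ²/(μ(μ-λ))
Need Lq ≤ 2.6, i.e. μ(μ-λ) ≥ λ²/2.6
μ² - 5.4μ - 29.16/2.6 ≥ 0  →  μ² - 5.4μ - 11.21538 ≥ 0
Quadratic formula (positive root): μ = [λ + √(λ² + 4×11.21538)]/2
Discriminant: 29.16 + 4×11.21538 = 74.0215, √74.0215 = 8.6036
μ ≥ (5.4 + 8.6036)/2 = 7.0018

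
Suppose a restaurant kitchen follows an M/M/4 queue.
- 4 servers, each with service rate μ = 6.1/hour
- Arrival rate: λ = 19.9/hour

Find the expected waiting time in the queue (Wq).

Traffic intensity: ρ = λ/(cμ) = 19.9/(4×6.1) = 0.8156
Since ρ = 0.8156 < 1, system is stable.
Offered load a = λ/μ = cρ = 19.9/6.1 = 3.2623
P₀ = [ Σₙ₌₀^3 aⁿ/n! + a^4/(4!(1-ρ)) ]⁻¹
Σ = a^0/0! + a^1/1! + a^2/2! + a^3/3! = 1.0000 + 3.2623 + 5.3213 + 5.7865 = 15.3701
a^4/(4!(1-ρ)) = 113.2643/(24 × 0.1844262) = 25.5893
P₀ = 1/(15.3701 + 25.5893) = 0.02441
Lq = P₀·a^4·ρ / (4!(1-ρ)²) = 0.0244144 × 113.2643 × 0.815574 / (24 × 0.0340130) = 2.7628
Wq = Lq/λ = 2.7628/19.9 = 0.1388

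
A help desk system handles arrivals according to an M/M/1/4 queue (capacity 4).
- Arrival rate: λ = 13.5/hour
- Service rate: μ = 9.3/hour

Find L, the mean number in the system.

ρ = λ/μ = 13.5/9.3 = 1.45161
P₀ = (1-ρ)/(1-ρ^(K+1)) = (1-1.45161)/(1-1.45161^5) = -0.4516/-5.4454 = 0.08293
P_K = P₀×ρ^K = 0.08293 × 1.45161^4 = 0.08293 × 4.4402 = 0.3682
L = ρ[1 - (K+1)ρ^K + Kρ^(K+1)] / [(1-ρ)(1-ρ^(K+1))]
L = 1.45161 × (1 - 5×4.44017 + 4×6.44540) / ((1 - 1.45161) × (1 - 6.44540)) = 2.7039 tickets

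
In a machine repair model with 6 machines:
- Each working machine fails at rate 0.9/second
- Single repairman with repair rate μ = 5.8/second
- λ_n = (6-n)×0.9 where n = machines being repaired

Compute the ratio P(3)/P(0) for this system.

P(3)/P(0) = ∏_{i=0}^{3-1} λ_i/μ_{i+1}
= (6-0)×0.9/5.8 × (6-1)×0.9/5.8 × (6-2)×0.9/5.8
= 0.4484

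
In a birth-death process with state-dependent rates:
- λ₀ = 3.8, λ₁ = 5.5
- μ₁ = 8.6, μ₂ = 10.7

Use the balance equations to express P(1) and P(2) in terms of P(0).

Balance equations:
State 0: λ₀P₀ = μ₁P₁ → P₁ = (λ₀/μ₁)P₀ = (3.8/8.6)P₀ = 0.4419P₀
State 1: P₂ = (λ₀λ₁)/(μ₁μ₂)P₀ = (3.8×5.5)/(8.6×10.7)P₀ = 0.2271P₀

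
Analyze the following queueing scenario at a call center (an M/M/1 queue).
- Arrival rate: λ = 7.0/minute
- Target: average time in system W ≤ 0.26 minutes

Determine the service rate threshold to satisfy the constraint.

For M/M/1: W = 1/(μ-λ)
Need W ≤ 0.26, so 1/(μ-λ) ≤ 0.26
μ - λ ≥ 1/0.26 = 3.8462
μ ≥ 7.0 + 3.8462 = 10.8462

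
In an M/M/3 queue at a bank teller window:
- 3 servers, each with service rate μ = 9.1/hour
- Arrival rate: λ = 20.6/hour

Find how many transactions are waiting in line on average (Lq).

Traffic intensity: ρ = λ/(cμ) = 20.6/(3×9.1) = 0.7546
Since ρ = 0.7546 < 1, system is stable.
Offered load a = λ/μ = cρ = 20.6/9.1 = 2.2637
P₀ = [ Σₙ₌₀^2 aⁿ/n! + a^3/(3!(1-ρ)) ]⁻¹
Σ = a^0/0! + a^1/1! + a^2/2! = 1.0000 + 2.2637 + 2.5623 = 5.8260
a^3/(3!(1-ρ)) = 11.6005/(6 × 0.24542) = 7.8780
P₀ = 1/(5.8260 + 7.8780) = 0.07297
Lq = P₀·a^3·ρ / (3!(1-ρ)²) = 0.072972 × 11.6005 × 0.75458 / (6 × 0.060232) = 1.7675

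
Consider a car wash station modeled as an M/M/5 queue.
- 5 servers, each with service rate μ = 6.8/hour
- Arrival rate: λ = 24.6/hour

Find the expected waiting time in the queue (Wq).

Traffic intensity: ρ = λ/(cμ) = 24.6/(5×6.8) = 0.7235
Since ρ = 0.7235 < 1, system is stable.
Offered load a = λ/μ = cρ = 24.6/6.8 = 3.6176
P₀ = [ Σₙ₌₀^4 aⁿ/n! + a^5/(5!(1-ρ)) ]⁻¹
Σ = a^0/0! + a^1/1! + a^2/2! + a^3/3! + a^4/4! = 1.00000 + 3.61765 + 6.54369 + 7.89091 + 7.13664 = 26.1889
a^5/(5!(1-ρ)) = 619.6279/(120 × 0.276471) = 18.6767
P₀ = 1/(26.1889 + 18.6767) = 0.02229
Lq = P₀·a^5·ρ / (5!(1-ρ)²) = 0.02229 × 619.6279 × 0.7235 / (120 × 0.07644) = 1.0894
Wq = Lq/λ = 1.08942/24.6 = 0.04429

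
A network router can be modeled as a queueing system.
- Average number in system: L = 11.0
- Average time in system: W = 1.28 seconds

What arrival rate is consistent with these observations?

Little's Law: L = λW, so λ = L/W
λ = 11.0/1.28 = 8.5938 packets/second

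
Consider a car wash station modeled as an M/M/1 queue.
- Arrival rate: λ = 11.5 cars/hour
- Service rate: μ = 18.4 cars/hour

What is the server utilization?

Server utilization: ρ = λ/μ
ρ = 11.5/18.4 = 0.6250
The server is busy 62.50% of the time.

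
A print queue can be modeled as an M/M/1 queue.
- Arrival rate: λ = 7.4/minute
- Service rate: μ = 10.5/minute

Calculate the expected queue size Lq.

ρ = λ/μ = 7.4/10.5 = 0.7048
For M/M/1: Lq = λ²/(μ(μ-λ))
Lq = 54.76/(10.5 × 3.10)
Lq = 1.6823 jobs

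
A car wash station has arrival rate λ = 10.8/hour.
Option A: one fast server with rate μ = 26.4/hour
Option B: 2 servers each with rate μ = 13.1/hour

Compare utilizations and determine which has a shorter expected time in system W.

Option A: single server μ = 26.4 (M/M/1)
  ρ_A = 10.8/26.4 = 0.4091
  W_A = 1/(μ-λ) = 1/(26.4-10.8) = 1/15.60 = 0.06410

Option B: 2 servers μ = 13.1 (M/M/2)
  ρ_B = λ/(cμ) = 10.8/(2×13.1) = 0.4122
  Offered load a = λ/μ = cρ = 10.8/13.1 = 0.8244
  P₀ = [ Σₙ₌₀^1 aⁿ/n! + a^2/(2!(1-ρ)) ]⁻¹
  Σ = a^0/0! + a^1/1! = 1.0000 + 0.8244 = 1.8244
  a^2/(2!(1-ρ)) = 0.6797/(2 × 0.5878) = 0.5782
  P₀ = 1/(1.8244 + 0.5782) = 0.4162
  Lq = P₀·a^2·ρ / (2!(1-ρ)²) = 0.4162 × 0.6797 × 0.4122 / (2 × 0.3455) = 0.1688
  Wq_B = Lq/λ = 0.16876/10.8 = 0.015626
  W_B = Wq_B + 1/μ = 0.015626 + 0.076336 = 0.09196

Since W_A = 0.06410 < W_B = 0.09196, Option A (single fast server) has the shorter time in system.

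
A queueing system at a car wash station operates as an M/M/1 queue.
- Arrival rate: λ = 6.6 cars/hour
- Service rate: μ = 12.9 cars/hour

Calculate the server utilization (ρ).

Server utilization: ρ = λ/μ
ρ = 6.6/12.9 = 0.5116
The server is busy 51.16% of the time.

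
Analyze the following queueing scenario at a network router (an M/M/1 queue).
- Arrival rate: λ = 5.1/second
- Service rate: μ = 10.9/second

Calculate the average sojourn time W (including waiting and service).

First, compute utilization: ρ = λ/μ = 5.1/10.9 = 0.4679
For M/M/1: W = 1/(μ-λ)
W = 1/(10.9-5.1) = 1/5.80
W = 0.1724 seconds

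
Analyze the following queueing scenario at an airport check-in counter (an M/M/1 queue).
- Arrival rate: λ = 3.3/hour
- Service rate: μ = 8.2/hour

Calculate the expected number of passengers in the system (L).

ρ = λ/μ = 3.3/8.2 = 0.4024
For M/M/1: L = λ/(μ-λ)
L = 3.3/(8.2-3.3) = 3.3/4.90
L = 0.6735 passengers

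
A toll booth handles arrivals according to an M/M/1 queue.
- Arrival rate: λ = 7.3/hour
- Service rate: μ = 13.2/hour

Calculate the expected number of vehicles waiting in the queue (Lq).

ρ = λ/μ = 7.3/13.2 = 0.5530
For M/M/1: Lq = λ²/(μ(μ-λ))
Lq = 53.29/(13.2 × 5.90)
Lq = 0.6843 vehicles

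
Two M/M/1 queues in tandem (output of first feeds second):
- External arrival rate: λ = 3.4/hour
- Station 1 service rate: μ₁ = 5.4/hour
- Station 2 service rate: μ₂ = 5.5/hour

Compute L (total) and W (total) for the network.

By Jackson's theorem, each station behaves as independent M/M/1.
Station 1: ρ₁ = 3.4/5.4 = 0.6296, L₁ = ρ₁/(1-ρ₁) = λ/(μ₁-λ) = 3.4/2.00 = 1.7000
Station 2: ρ₂ = 3.4/5.5 = 0.6182, L₂ = ρ₂/(1-ρ₂) = λ/(μ₂-λ) = 3.4/2.10 = 1.6190
Total: L = L₁ + L₂ = 1.7000 + 1.6190 = 3.3190
W = L/λ = 3.3190/3.4 = 0.9762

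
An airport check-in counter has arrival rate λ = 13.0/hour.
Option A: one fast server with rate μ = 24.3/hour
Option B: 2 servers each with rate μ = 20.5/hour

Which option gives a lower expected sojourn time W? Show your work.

Option A: single server μ = 24.3 (M/M/1)
  ρ_A = 13.0/24.3 = 0.5350
  W_A = 1/(μ-λ) = 1/(24.3-13.0) = 1/11.30 = 0.08850

Option B: 2 servers μ = 20.5 (M/M/2)
  ρ_B = λ/(cμ) = 13.0/(2×20.5) = 0.3171
  Offered load a = λ/μ = cρ = 13.0/20.5 = 0.6341
  P₀ = [ Σₙ₌₀^1 aⁿ/n! + a^2/(2!(1-ρ)) ]⁻¹
  Σ = a^0/0! + a^1/1! = 1.0000 + 0.6341 = 1.6341
  a^2/(2!(1-ρ)) = 0.4021/(2 × 0.6829) = 0.2944
  P₀ = 1/(1.6341 + 0.2944) = 0.5185
  Lq = P₀·a^2·ρ / (2!(1-ρ)²) = 0.51852 × 0.40214 × 0.31707 / (2 × 0.46639) = 0.07088
  Wq_B = Lq/λ = 0.07088/13.0 = 0.005452
  W_B = Wq_B + 1/μ = 0.005452 + 0.04878 = 0.05423

Since W_B = 0.05423 < W_A = 0.08850, Option B (multiple servers) has the shorter time in system.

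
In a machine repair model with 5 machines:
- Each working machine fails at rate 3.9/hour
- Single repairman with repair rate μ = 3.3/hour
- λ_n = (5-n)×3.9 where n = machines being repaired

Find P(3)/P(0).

P(3)/P(0) = ∏_{i=0}^{3-1} λ_i/μ_{i+1}
= (5-0)×3.9/3.3 × (5-1)×3.9/3.3 × (5-2)×3.9/3.3
= 99.0383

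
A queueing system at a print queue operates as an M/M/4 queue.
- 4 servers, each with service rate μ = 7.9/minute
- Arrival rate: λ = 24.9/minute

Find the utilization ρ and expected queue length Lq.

Traffic intensity: ρ = λ/(cμ) = 24.9/(4×7.9) = 0.7880
Since ρ = 0.7880 < 1, system is stable.
Offered load a = λ/μ = cρ = 24.9/7.9 = 3.1519
P₀ = [ Σₙ₌₀^3 aⁿ/n! + a^4/(4!(1-ρ)) ]⁻¹
Σ = a^0/0! + a^1/1! + a^2/2! + a^3/3! = 1.00000 + 3.15190 + 4.96723 + 5.21874 = 14.3379
a^4/(4!(1-ρ)) = 98.6936/(24 × 0.212025) = 19.3950
P₀ = 1/(14.3379 + 19.3950) = 0.02964
Lq = P₀·a^4·ρ / (4!(1-ρ)²) = 0.029645 × 98.6936 × 0.78797 / (24 × 0.044955) = 2.1368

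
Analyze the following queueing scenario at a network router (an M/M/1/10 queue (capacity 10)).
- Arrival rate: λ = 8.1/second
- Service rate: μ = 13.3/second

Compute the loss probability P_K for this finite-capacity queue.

ρ = λ/μ = 8.1/13.3 = 0.609023
P₀ = (1-ρ)/(1-ρ^(K+1)) = (1-0.609023)/(1-0.609023^11) = 0.3910/0.9957 = 0.3927
P_K = P₀×ρ^K = 0.39266 × 0.609023^10 = 0.39266 × 0.0070200 = 0.002756
Blocking probability = 0.28%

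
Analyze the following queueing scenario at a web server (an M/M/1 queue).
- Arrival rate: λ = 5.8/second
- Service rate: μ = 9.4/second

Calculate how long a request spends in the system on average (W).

First, compute utilization: ρ = λ/μ = 5.8/9.4 = 0.6170
For M/M/1: W = 1/(μ-λ)
W = 1/(9.4-5.8) = 1/3.60
W = 0.2778 seconds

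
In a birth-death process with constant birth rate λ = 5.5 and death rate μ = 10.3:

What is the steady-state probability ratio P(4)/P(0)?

For constant rates: P(n)/P(0) = (λ/μ)^n
P(4)/P(0) = (5.5/10.3)^4 = 0.53398^4 = 0.08130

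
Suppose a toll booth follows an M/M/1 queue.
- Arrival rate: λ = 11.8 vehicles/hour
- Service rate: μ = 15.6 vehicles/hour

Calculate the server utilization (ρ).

Server utilization: ρ = λ/μ
ρ = 11.8/15.6 = 0.7564
The server is busy 75.64% of the time.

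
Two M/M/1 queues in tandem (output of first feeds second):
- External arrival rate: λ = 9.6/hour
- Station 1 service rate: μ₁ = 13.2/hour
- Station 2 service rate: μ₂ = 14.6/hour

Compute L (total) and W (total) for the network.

By Jackson's theorem, each station behaves as independent M/M/1.
Station 1: ρ₁ = 9.6/13.2 = 0.7273, L₁ = ρ₁/(1-ρ₁) = λ/(μ₁-λ) = 9.6/3.60 = 2.6667
Station 2: ρ₂ = 9.6/14.6 = 0.6575, L₂ = ρ₂/(1-ρ₂) = λ/(μ₂-λ) = 9.6/5.00 = 1.9200
Total: L = L₁ + L₂ = 2.6667 + 1.9200 = 4.5867
W = L/λ = 4.5867/9.6 = 0.4778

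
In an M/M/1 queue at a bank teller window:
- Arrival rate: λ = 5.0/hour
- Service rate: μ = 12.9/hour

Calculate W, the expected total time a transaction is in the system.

First, compute utilization: ρ = λ/μ = 5.0/12.9 = 0.3876
For M/M/1: W = 1/(μ-λ)
W = 1/(12.9-5.0) = 1/7.90
W = 0.1266 hours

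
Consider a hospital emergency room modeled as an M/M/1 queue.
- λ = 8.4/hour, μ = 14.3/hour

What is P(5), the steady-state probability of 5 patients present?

ρ = λ/μ = 8.4/14.3 = 0.58741
P(n) = (1-ρ)ρⁿ
P(5) = (1-0.58741) × 0.58741^5
P(5) = 0.4126 × 0.06994
P(5) = 0.02886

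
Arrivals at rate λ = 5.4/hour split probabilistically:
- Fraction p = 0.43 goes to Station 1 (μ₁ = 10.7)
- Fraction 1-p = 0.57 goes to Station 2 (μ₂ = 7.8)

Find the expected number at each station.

Effective rates: λ₁ = 5.4×0.43 = 2.322, λ₂ = 5.4×0.57 = 3.078
Station 1: ρ₁ = 2.322/10.7 = 0.21701, L₁ = ρ₁/(1-ρ₁) = 0.21701/(1-0.21701) = 0.2772
Station 2: ρ₂ = 3.078/7.8 = 0.3946, L₂ = ρ₂/(1-ρ₂) = 0.3946/(1-0.3946) = 0.6518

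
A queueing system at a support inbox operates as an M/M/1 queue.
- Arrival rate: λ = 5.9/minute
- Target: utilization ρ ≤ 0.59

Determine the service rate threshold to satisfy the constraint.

ρ = λ/μ, so μ = λ/ρ
μ ≥ 5.9/0.59 = 10.0000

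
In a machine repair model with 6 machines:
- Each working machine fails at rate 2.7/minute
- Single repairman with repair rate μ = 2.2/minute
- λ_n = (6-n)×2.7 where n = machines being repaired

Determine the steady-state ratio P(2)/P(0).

P(2)/P(0) = ∏_{i=0}^{2-1} λ_i/μ_{i+1}
= (6-0)×2.7/2.2 × (6-1)×2.7/2.2
= 45.1860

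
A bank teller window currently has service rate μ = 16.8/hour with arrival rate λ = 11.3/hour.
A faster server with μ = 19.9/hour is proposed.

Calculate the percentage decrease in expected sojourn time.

System 1: ρ₁ = 11.3/16.8 = 0.6726, W₁ = 1/(16.8-11.3) = 0.18182
System 2: ρ₂ = 11.3/19.9 = 0.5678, W₂ = 1/(19.9-11.3) = 0.11628
Improvement: (W₁-W₂)/W₁ = (0.18182-0.11628)/0.18182 = 36.05%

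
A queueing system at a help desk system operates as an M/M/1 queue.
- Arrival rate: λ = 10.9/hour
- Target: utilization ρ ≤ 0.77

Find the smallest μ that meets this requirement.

ρ = λ/μ, so μ = λ/ρ
μ ≥ 10.9/0.77 = 14.1558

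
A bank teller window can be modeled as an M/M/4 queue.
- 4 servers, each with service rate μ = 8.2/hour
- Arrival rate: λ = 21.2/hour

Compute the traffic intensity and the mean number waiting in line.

Traffic intensity: ρ = λ/(cμ) = 21.2/(4×8.2) = 0.6463
Since ρ = 0.6463 < 1, system is stable.
Offered load a = λ/μ = cρ = 21.2/8.2 = 2.5854
P₀ = [ Σₙ₌₀^3 aⁿ/n! + a^4/(4!(1-ρ)) ]⁻¹
Σ = a^0/0! + a^1/1! + a^2/2! + a^3/3! = 1.0000 + 2.5854 + 3.3421 + 2.8801 = 9.8076
a^4/(4!(1-ρ)) = 44.6774/(24 × 0.35366) = 5.2637
P₀ = 1/(9.8076 + 5.2637) = 0.06635
Lq = P₀·a^4·ρ / (4!(1-ρ)²) = 0.066351 × 44.6774 × 0.64634 / (24 × 0.12507) = 0.6383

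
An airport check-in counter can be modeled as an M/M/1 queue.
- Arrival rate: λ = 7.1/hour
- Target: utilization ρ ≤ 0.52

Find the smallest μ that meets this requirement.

ρ = λ/μ, so μ = λ/ρ
μ ≥ 7.1/0.52 = 13.6538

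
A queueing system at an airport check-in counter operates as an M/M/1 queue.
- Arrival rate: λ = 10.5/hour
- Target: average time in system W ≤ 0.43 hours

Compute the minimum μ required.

For M/M/1: W = 1/(μ-λ)
Need W ≤ 0.43, so 1/(μ-λ) ≤ 0.43
μ - λ ≥ 1/0.43 = 2.3256
μ ≥ 10.5 + 2.3256 = 12.8256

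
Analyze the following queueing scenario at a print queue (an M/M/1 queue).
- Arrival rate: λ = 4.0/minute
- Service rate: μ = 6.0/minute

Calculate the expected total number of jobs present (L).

ρ = λ/μ = 4.0/6.0 = 0.6667
For M/M/1: L = λ/(μ-λ)
L = 4.0/(6.0-4.0) = 4.0/2.00
L = 2.0000 jobs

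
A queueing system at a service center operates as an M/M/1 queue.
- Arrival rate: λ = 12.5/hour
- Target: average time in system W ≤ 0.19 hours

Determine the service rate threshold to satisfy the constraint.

For M/M/1: W = 1/(μ-λ)
Need W ≤ 0.19, so 1/(μ-λ) ≤ 0.19
μ - λ ≥ 1/0.19 = 5.2632
μ ≥ 12.5 + 5.2632 = 17.7632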